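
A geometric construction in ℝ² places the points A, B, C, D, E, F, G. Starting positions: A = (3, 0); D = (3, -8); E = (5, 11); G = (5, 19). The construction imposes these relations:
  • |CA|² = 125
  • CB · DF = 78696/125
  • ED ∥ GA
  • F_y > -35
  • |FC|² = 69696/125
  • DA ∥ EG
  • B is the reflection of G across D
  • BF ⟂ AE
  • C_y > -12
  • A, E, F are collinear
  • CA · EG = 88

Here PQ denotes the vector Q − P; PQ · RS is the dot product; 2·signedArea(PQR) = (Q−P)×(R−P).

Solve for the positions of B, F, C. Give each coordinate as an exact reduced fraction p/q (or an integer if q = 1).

B = (1, -35)
C = (1, -11)
F = (-403/125, -4279/125)

1. B_x = 1  [B is the reflection of G across D]
2. B_y = -35  [B is the reflection of G across D]
   → B = (1, -35)
3. F_x = -403/125  [A, E, F are collinear ∩ BF ⟂ AE]
4. F_y = -4279/125  [A, E, F are collinear ∩ BF ⟂ AE]
   → F = (-403/125, -4279/125)
5. C_x = 1  [CA · EG = 88 ∩ CB · DF = 78696/125]
6. C_y = -11  [CA · EG = 88 ∩ CB · DF = 78696/125]
   → C = (1, -11)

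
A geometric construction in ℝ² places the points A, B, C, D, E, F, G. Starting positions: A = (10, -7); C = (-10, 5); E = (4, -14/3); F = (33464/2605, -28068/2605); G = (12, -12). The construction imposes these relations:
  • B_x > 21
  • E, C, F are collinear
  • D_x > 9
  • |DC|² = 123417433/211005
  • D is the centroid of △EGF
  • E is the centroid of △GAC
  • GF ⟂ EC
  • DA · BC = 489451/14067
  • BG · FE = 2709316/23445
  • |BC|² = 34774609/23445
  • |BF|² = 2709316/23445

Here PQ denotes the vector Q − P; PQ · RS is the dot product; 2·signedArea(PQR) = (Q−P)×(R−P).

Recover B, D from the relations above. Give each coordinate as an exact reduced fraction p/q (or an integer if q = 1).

1. B_x = 56508/2605  [line 23044/2605·x + -47734/7815·y + -6916492/23445 = 0 ∩ |BF|² = 2709316/23445]
2. B_y = -131938/7815  [line 23044/2605·x + -47734/7815·y + -6916492/23445 = 0 ∩ |BF|² = 2709316/23445]
   → B = (56508/2605, -131938/7815)
3. D_x = 25048/2605  [D is the centroid of △EGF]
4. D_y = -214454/23445  [D is the centroid of △EGF]
   → D = (25048/2605, -214454/23445)

B = (56508/2605, -131938/7815)
D = (25048/2605, -214454/23445)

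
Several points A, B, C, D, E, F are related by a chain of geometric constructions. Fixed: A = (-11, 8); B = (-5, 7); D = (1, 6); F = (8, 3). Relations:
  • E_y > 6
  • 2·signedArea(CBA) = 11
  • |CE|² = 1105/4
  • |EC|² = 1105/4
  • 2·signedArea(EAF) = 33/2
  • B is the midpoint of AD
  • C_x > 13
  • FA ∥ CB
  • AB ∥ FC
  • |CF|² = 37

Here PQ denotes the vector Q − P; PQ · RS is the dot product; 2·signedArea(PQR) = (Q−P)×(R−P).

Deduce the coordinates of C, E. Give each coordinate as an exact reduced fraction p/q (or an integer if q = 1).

1. C_x = 14  [FA ∥ CB ∩ AB ∥ FC]
2. C_y = 2  [FA ∥ CB ∩ AB ∥ FC]
   → C = (14, 2)
3. E_x = -2  [line 5·x + 19·y + -227/2 = 0 ∩ |EC|² = 1105/4]
4. E_y = 13/2  [line 5·x + 19·y + -227/2 = 0 ∩ |EC|² = 1105/4]
   → E = (-2, 13/2)

C = (14, 2)
E = (-2, 13/2)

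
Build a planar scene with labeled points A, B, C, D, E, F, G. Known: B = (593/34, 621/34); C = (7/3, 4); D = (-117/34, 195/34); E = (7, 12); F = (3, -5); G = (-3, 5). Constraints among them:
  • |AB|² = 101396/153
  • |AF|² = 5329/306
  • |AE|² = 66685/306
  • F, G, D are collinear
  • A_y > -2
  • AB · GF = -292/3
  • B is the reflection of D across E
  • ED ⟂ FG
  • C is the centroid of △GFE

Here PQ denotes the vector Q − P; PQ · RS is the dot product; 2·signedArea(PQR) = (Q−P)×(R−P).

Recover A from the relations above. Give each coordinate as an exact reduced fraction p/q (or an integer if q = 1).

A = (29/34, -145/102)

1. A_x = 29/34  [line -6·x + 10·y + 58/3 = 0 ∩ |AF|² = 5329/306]
2. A_y = -145/102  [line -6·x + 10·y + 58/3 = 0 ∩ |AF|² = 5329/306]
   → A = (29/34, -145/102)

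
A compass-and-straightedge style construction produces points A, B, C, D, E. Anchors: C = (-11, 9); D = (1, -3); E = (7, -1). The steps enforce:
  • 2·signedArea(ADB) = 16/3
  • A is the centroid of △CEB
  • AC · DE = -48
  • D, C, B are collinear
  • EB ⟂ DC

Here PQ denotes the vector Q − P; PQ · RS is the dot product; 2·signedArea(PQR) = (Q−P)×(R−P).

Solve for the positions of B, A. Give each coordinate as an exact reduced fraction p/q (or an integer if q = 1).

A = (-1/3, 1)
B = (3, -5)

1. B_x = 3  [D, C, B are collinear ∩ EB ⟂ DC]
2. B_y = -5  [D, C, B are collinear ∩ EB ⟂ DC]
   → B = (3, -5)
3. A_x = -1/3  [A is the centroid of △CEB]
4. A_y = 1  [A is the centroid of △CEB]
   → A = (-1/3, 1)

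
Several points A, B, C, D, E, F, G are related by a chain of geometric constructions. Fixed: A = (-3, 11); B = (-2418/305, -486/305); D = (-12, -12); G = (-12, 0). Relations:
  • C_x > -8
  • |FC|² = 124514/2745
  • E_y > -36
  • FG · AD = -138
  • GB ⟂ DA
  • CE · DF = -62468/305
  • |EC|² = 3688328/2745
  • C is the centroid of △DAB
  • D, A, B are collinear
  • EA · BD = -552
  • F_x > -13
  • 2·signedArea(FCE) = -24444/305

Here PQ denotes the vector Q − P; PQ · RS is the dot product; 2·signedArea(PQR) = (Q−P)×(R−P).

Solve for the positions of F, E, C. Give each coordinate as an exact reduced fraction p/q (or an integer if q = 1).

C = (-2331/305, -791/915)
E = (-21, -35)
F = (-12, -6)

1. C_x = -2331/305  [C is the centroid of △DAB]
2. C_y = -791/915  [C is the centroid of △DAB]
   → C = (-2331/305, -791/915)
3. E_x = -21  [line 1242/305·x + 3174/305·y + 137172/305 = 0 ∩ |EC|² = 3688328/2745]
4. E_y = -35  [line 1242/305·x + 3174/305·y + 137172/305 = 0 ∩ |EC|² = 3688328/2745]
   → E = (-21, -35)
5. F_x = -12  [2·signedArea(FCE) = -24444/305 ∩ FG · AD = -138]
6. F_y = -6  [2·signedArea(FCE) = -24444/305 ∩ FG · AD = -138]
   → F = (-12, -6)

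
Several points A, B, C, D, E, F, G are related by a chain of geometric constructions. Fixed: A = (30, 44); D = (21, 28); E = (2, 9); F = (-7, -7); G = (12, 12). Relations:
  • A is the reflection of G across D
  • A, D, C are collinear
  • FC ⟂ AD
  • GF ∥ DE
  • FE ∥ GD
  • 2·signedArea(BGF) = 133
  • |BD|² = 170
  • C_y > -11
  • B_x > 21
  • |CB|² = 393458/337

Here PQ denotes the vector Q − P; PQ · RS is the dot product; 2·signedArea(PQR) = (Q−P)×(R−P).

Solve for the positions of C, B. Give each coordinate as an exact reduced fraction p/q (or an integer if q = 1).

B = (22, 15)
C = (-231/337, -3556/337)

1. C_x = -231/337  [A, D, C are collinear ∩ FC ⟂ AD]
2. C_y = -3556/337  [A, D, C are collinear ∩ FC ⟂ AD]
   → C = (-231/337, -3556/337)
3. B_x = 22  [line 19·x + -19·y + -133 = 0 ∩ |CB|² = 393458/337]
4. B_y = 15  [line 19·x + -19·y + -133 = 0 ∩ |CB|² = 393458/337]
   → B = (22, 15)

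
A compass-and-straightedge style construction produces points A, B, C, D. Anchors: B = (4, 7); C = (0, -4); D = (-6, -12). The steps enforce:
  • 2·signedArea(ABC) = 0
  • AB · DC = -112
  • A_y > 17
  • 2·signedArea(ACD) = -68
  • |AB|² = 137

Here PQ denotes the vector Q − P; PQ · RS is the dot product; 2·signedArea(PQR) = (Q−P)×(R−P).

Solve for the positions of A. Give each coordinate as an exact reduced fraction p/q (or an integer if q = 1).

A = (8, 18)

1. A_x = 8  [2·signedArea(ABC) = 0 ∩ AB · DC = -112]
2. A_y = 18  [2·signedArea(ABC) = 0 ∩ AB · DC = -112]
   → A = (8, 18)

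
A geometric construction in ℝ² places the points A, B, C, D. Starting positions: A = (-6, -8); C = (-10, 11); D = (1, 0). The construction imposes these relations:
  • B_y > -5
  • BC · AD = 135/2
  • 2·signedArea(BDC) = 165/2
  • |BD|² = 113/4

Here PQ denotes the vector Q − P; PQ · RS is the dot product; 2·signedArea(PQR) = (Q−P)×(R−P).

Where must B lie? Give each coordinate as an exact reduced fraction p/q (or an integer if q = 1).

1. B_x = -5/2  [BC · AD = 135/2 ∩ 2·signedArea(BDC) = 165/2]
2. B_y = -4  [BC · AD = 135/2 ∩ 2·signedArea(BDC) = 165/2]
   → B = (-5/2, -4)

B = (-5/2, -4)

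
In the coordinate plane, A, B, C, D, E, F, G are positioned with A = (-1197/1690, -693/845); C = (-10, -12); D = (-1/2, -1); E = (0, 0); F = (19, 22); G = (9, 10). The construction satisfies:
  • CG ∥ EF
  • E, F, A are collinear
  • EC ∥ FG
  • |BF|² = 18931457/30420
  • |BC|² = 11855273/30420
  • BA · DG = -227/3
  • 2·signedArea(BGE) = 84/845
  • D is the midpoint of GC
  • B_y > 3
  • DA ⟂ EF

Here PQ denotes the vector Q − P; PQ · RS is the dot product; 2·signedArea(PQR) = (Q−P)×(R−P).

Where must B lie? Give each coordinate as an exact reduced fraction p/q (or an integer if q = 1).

1. B_x = 4671/1690  [BA · DG = -227/3 ∩ 2·signedArea(BGE) = 84/845]
2. B_y = 7757/2535  [BA · DG = -227/3 ∩ 2·signedArea(BGE) = 84/845]
   → B = (4671/1690, 7757/2535)

B = (4671/1690, 7757/2535)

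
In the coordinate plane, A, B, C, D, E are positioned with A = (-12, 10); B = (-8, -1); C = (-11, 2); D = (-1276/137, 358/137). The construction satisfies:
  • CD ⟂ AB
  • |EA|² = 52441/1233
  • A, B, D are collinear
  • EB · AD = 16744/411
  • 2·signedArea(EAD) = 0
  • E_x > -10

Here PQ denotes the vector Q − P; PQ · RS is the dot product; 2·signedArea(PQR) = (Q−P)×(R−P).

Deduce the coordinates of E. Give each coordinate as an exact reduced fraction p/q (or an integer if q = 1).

E = (-4016/411, 1591/411)

1. E_x = -4016/411  [2·signedArea(EAD) = 0 ∩ EB · AD = 16744/411]
2. E_y = 1591/411  [2·signedArea(EAD) = 0 ∩ EB · AD = 16744/411]
   → E = (-4016/411, 1591/411)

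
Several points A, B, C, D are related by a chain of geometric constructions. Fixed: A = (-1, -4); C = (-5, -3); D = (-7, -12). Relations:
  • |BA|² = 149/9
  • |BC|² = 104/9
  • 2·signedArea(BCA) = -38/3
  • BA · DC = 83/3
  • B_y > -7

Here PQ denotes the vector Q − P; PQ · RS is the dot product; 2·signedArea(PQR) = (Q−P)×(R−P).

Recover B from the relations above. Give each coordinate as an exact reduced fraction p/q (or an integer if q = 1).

B = (-13/3, -19/3)

1. B_x = -13/3  [2·signedArea(BCA) = -38/3 ∩ BA · DC = 83/3]
2. B_y = -19/3  [2·signedArea(BCA) = -38/3 ∩ BA · DC = 83/3]
   → B = (-13/3, -19/3)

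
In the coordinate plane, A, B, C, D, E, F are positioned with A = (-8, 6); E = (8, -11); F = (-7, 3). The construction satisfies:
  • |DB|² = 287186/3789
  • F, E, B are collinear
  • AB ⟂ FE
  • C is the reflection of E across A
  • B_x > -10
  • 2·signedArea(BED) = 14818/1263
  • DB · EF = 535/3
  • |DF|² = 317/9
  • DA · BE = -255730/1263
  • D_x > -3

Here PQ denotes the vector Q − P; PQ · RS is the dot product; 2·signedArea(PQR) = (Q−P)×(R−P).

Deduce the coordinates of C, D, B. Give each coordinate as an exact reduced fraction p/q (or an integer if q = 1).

B = (-3802/421, 2061/421)
C = (-24, 23)
D = (-7/3, -2/3)

1. C_x = -24  [C is the reflection of E across A]
2. C_y = 23  [C is the reflection of E across A]
   → C = (-24, 23)
3. B_x = -3802/421  [F, E, B are collinear ∩ AB ⟂ FE]
4. B_y = 2061/421  [F, E, B are collinear ∩ AB ⟂ FE]
   → B = (-3802/421, 2061/421)
5. D_x = -7/3  [DB · EF = 535/3 ∩ 2·signedArea(BED) = 14818/1263]
6. D_y = -2/3  [DB · EF = 535/3 ∩ 2·signedArea(BED) = 14818/1263]
   → D = (-7/3, -2/3)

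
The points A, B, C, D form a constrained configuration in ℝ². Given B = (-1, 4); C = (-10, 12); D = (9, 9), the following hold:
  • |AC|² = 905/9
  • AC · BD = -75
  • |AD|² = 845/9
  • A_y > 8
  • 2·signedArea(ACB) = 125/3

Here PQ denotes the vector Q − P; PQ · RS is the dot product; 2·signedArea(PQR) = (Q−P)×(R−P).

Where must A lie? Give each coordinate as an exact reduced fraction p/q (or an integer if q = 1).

1. A_x = -2/3  [AC · BD = -75 ∩ 2·signedArea(ACB) = 125/3]
2. A_y = 25/3  [AC · BD = -75 ∩ 2·signedArea(ACB) = 125/3]
   → A = (-2/3, 25/3)

A = (-2/3, 25/3)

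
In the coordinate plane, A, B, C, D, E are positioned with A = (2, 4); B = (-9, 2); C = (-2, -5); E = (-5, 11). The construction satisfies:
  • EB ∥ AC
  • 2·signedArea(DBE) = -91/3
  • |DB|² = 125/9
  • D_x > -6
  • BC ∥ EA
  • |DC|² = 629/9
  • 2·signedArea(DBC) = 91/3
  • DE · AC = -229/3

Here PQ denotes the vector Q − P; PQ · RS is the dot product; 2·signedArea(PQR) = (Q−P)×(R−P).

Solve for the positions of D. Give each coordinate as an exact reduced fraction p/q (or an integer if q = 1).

1. D_x = -16/3  [2·signedArea(DBE) = -91/3 ∩ 2·signedArea(DBC) = 91/3]
2. D_y = 8/3  [2·signedArea(DBE) = -91/3 ∩ 2·signedArea(DBC) = 91/3]
   → D = (-16/3, 8/3)

D = (-16/3, 8/3)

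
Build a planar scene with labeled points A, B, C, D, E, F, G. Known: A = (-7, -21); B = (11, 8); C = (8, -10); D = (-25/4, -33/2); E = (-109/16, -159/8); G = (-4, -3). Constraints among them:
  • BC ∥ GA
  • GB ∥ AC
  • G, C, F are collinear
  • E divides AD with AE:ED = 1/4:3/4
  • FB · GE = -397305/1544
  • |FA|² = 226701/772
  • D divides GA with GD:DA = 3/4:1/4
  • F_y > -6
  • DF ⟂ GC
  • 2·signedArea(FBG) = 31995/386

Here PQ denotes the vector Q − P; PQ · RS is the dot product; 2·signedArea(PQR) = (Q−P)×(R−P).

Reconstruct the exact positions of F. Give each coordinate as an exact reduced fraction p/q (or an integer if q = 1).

F = (38/193, -2103/386)

1. F_x = 38/193  [G, C, F are collinear ∩ DF ⟂ GC]
2. F_y = -2103/386  [G, C, F are collinear ∩ DF ⟂ GC]
   → F = (38/193, -2103/386)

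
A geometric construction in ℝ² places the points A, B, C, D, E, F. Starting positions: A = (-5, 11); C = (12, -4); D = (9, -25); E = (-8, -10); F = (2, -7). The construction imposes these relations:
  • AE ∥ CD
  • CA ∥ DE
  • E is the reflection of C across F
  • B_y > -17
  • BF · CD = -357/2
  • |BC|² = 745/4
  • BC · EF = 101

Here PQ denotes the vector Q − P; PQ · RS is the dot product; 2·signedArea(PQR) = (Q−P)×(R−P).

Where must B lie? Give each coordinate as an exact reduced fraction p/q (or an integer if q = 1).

1. B_x = 11/2  [BC · EF = 101 ∩ BF · CD = -357/2]
2. B_y = -16  [BC · EF = 101 ∩ BF · CD = -357/2]
   → B = (11/2, -16)

B = (11/2, -16)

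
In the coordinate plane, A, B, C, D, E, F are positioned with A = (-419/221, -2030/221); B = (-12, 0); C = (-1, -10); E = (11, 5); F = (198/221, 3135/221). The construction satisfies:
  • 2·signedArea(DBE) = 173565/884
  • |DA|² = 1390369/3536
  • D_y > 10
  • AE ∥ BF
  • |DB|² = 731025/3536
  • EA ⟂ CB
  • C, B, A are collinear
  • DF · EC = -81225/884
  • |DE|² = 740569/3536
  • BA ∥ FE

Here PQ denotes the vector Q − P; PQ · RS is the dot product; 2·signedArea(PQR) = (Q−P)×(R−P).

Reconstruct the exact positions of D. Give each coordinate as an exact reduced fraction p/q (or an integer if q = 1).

D = (-1029/442, 9405/884)

1. D_x = -1029/442  [2·signedArea(DBE) = 173565/884 ∩ DF · EC = -81225/884]
2. D_y = 9405/884  [2·signedArea(DBE) = 173565/884 ∩ DF · EC = -81225/884]
   → D = (-1029/442, 9405/884)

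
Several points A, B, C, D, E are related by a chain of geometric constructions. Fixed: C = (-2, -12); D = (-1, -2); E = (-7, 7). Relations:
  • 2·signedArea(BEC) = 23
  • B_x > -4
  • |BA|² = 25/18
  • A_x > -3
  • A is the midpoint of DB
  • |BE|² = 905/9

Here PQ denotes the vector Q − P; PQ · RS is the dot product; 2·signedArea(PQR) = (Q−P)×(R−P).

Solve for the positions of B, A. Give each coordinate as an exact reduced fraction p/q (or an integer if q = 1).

1. B_x = -10/3  [line 19·x + 5·y + 75 = 0 ∩ |BE|² = 905/9]
2. B_y = -7/3  [line 19·x + 5·y + 75 = 0 ∩ |BE|² = 905/9]
   → B = (-10/3, -7/3)
3. A_x = -13/6  [A is the midpoint of DB]
4. A_y = -13/6  [A is the midpoint of DB]
   → A = (-13/6, -13/6)

A = (-13/6, -13/6)
B = (-10/3, -7/3)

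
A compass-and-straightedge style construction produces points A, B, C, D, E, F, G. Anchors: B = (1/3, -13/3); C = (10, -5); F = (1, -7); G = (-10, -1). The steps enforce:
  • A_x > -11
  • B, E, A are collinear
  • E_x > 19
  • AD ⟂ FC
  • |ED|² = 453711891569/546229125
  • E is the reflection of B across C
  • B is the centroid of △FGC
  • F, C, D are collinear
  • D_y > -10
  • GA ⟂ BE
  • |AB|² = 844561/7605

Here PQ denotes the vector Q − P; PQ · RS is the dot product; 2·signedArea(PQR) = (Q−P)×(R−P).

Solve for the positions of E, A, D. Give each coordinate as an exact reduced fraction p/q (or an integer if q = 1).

1. E_x = 59/3  [E is the reflection of B across C]
2. E_y = -17/3  [E is the reflection of B across C]
   → E = (59/3, -17/3)
3. A_x = -8602/845  [B, E, A are collinear ∩ GA ⟂ BE]
4. A_y = -3049/845  [B, E, A are collinear ∩ GA ⟂ BE]
   → A = (-8602/845, -3049/845)
5. D_x = -641794/71825  [F, C, D are collinear ∩ AD ⟂ FC]
6. D_y = -661357/71825  [F, C, D are collinear ∩ AD ⟂ FC]
   → D = (-641794/71825, -661357/71825)

A = (-8602/845, -3049/845)
D = (-641794/71825, -661357/71825)
E = (59/3, -17/3)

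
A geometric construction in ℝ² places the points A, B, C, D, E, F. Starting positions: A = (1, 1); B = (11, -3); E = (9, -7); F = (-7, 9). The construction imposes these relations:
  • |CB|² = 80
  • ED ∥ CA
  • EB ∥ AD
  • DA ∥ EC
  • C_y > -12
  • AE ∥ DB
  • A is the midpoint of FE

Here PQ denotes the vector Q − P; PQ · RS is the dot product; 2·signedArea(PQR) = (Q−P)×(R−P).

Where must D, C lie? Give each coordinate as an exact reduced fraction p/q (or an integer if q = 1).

1. D_x = 3  [AE ∥ DB ∩ EB ∥ AD]
2. D_y = 5  [AE ∥ DB ∩ EB ∥ AD]
   → D = (3, 5)
3. C_x = 7  [ED ∥ CA ∩ DA ∥ EC]
4. C_y = -11  [ED ∥ CA ∩ DA ∥ EC]
   → C = (7, -11)

C = (7, -11)
D = (3, 5)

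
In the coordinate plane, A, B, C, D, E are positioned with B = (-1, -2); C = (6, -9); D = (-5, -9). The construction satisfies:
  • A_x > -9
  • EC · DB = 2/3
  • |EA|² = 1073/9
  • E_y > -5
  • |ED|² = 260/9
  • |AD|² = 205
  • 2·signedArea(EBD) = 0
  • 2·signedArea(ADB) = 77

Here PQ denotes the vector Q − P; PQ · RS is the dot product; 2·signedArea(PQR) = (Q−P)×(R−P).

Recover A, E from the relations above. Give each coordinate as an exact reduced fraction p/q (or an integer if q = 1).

A = (-8, 5)
E = (-7/3, -13/3)

1. A_x = -8  [line -7·x + 4·y + -76 = 0 ∩ |AD|² = 205]
2. A_y = 5  [line -7·x + 4·y + -76 = 0 ∩ |AD|² = 205]
   → A = (-8, 5)
3. E_x = -7/3  [2·signedArea(EBD) = 0 ∩ EC · DB = 2/3]
4. E_y = -13/3  [2·signedArea(EBD) = 0 ∩ EC · DB = 2/3]
   → E = (-7/3, -13/3)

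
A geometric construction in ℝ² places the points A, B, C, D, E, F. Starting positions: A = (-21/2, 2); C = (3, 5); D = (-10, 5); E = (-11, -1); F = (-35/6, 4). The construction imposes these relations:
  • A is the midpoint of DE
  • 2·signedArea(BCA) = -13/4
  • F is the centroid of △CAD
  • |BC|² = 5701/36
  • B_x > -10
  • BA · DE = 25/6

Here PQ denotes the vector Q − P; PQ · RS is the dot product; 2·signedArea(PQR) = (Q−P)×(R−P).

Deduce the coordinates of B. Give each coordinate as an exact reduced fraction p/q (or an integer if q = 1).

B = (-28/3, 5/2)

1. B_x = -28/3  [BA · DE = 25/6 ∩ 2·signedArea(BCA) = -13/4]
2. B_y = 5/2  [BA · DE = 25/6 ∩ 2·signedArea(BCA) = -13/4]
   → B = (-28/3, 5/2)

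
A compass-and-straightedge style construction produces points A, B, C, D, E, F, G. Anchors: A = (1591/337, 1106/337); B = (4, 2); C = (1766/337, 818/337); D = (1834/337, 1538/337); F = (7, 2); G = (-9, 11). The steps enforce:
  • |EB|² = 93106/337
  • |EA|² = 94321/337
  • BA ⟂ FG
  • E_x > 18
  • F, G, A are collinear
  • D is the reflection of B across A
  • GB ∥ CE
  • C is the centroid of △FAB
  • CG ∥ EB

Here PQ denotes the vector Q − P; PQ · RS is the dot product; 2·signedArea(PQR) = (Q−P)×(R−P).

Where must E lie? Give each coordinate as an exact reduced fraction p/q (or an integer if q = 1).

1. E_x = 6147/337  [CG ∥ EB ∩ GB ∥ CE]
2. E_y = -2215/337  [CG ∥ EB ∩ GB ∥ CE]
   → E = (6147/337, -2215/337)

E = (6147/337, -2215/337)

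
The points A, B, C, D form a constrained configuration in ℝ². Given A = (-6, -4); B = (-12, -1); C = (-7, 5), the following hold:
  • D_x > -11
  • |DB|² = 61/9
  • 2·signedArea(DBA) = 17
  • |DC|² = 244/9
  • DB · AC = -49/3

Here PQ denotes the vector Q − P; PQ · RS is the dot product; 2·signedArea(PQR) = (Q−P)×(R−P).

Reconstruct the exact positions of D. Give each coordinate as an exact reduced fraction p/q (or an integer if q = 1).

D = (-31/3, 1)

1. D_x = -31/3  [2·signedArea(DBA) = 17 ∩ DB · AC = -49/3]
2. D_y = 1  [2·signedArea(DBA) = 17 ∩ DB · AC = -49/3]
   → D = (-31/3, 1)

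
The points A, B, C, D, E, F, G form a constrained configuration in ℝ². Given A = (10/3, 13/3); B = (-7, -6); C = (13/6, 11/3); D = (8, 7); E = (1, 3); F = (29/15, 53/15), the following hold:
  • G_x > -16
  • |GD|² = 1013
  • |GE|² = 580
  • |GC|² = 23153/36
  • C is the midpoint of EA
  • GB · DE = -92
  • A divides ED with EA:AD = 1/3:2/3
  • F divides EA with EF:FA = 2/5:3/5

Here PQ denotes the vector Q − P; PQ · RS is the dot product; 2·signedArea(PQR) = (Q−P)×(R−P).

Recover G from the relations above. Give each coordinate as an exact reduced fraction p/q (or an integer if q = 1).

G = (-15, -15)

1. G_x = -15  [line 7·x + 4·y + 165 = 0 ∩ |GE|² = 580]
2. G_y = -15  [line 7·x + 4·y + 165 = 0 ∩ |GE|² = 580]
   → G = (-15, -15)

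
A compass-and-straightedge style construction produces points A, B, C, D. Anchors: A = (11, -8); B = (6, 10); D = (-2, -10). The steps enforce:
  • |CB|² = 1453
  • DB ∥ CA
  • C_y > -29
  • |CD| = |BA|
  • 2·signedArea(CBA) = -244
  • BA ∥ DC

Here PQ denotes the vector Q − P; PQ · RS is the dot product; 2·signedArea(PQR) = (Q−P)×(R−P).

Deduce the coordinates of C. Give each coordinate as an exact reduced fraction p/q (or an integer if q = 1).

1. C_x = 3  [DB ∥ CA ∩ BA ∥ DC]
2. C_y = -28  [DB ∥ CA ∩ BA ∥ DC]
   → C = (3, -28)

C = (3, -28)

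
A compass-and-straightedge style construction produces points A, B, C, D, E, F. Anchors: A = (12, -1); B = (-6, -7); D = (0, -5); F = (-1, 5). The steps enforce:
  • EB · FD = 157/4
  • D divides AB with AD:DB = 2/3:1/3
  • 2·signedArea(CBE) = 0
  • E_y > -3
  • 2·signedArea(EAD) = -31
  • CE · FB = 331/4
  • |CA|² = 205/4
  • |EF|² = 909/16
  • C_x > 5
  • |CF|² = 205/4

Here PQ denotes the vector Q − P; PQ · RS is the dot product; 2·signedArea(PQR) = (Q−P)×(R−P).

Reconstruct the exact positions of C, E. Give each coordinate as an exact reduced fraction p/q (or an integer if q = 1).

C = (11/2, 2)
E = (-1/4, -5/2)

1. E_x = -1/4  [EB · FD = 157/4 ∩ 2·signedArea(EAD) = -31]
2. E_y = -5/2  [EB · FD = 157/4 ∩ 2·signedArea(EAD) = -31]
   → E = (-1/4, -5/2)
3. C_x = 11/2  [2·signedArea(CBE) = 0 ∩ CE · FB = 331/4]
4. C_y = 2  [2·signedArea(CBE) = 0 ∩ CE · FB = 331/4]
   → C = (11/2, 2)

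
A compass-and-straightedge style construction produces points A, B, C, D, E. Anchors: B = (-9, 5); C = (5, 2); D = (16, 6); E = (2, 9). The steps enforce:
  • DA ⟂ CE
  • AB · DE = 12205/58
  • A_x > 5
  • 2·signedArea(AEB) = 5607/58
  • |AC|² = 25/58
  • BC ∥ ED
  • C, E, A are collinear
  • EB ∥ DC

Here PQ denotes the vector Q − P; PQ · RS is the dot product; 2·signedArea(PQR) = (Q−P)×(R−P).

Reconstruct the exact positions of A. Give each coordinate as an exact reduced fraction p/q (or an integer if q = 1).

A = (305/58, 81/58)

1. A_x = 305/58  [C, E, A are collinear ∩ DA ⟂ CE]
2. A_y = 81/58  [C, E, A are collinear ∩ DA ⟂ CE]
   → A = (305/58, 81/58)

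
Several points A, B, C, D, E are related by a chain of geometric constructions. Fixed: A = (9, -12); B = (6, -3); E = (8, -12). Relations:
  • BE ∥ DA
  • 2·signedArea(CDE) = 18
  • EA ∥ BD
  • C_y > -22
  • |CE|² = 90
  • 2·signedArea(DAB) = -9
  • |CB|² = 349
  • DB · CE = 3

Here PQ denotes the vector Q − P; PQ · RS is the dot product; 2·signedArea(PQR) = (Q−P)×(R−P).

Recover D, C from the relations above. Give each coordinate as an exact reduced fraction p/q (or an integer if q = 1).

1. D_x = 7  [BE ∥ DA ∩ EA ∥ BD]
2. D_y = -3  [BE ∥ DA ∩ EA ∥ BD]
   → D = (7, -3)
3. C_x = 11  [2·signedArea(CDE) = 18 ∩ DB · CE = 3]
4. C_y = -21  [2·signedArea(CDE) = 18 ∩ DB · CE = 3]
   → C = (11, -21)

C = (11, -21)
D = (7, -3)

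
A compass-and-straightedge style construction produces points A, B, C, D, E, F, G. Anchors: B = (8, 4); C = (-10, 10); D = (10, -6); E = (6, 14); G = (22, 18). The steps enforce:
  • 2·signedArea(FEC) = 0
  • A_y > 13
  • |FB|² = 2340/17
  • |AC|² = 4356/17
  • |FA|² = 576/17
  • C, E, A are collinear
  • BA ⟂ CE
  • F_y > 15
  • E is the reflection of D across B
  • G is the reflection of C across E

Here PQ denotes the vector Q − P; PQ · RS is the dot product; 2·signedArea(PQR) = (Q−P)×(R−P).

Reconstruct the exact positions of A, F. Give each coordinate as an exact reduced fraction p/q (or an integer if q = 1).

1. A_x = 94/17  [C, E, A are collinear ∩ BA ⟂ CE]
2. A_y = 236/17  [C, E, A are collinear ∩ BA ⟂ CE]
   → A = (94/17, 236/17)
3. F_x = 190/17  [line 4·x + -16·y + 200 = 0 ∩ |FB|² = 2340/17]
4. F_y = 260/17  [line 4·x + -16·y + 200 = 0 ∩ |FB|² = 2340/17]
   → F = (190/17, 260/17)

A = (94/17, 236/17)
F = (190/17, 260/17)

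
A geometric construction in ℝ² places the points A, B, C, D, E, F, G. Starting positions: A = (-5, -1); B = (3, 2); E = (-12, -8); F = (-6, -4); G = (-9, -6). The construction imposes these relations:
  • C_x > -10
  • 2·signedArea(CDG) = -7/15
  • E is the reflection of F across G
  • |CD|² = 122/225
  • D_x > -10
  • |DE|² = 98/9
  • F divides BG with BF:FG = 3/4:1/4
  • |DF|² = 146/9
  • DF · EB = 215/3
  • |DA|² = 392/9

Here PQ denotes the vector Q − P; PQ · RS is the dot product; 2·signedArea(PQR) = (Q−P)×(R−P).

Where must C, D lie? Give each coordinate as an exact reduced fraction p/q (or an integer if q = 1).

C = (-48/5, -32/5)
D = (-29/3, -17/3)

1. D_x = -29/3  [line -15·x + -10·y + -605/3 = 0 ∩ |DA|² = 392/9]
2. D_y = -17/3  [line -15·x + -10·y + -605/3 = 0 ∩ |DA|² = 392/9]
   → D = (-29/3, -17/3)
3. C_x = -48/5  [line 1/3·x + 2/3·y + 112/15 = 0 ∩ |CD|² = 122/225]
4. C_y = -32/5  [line 1/3·x + 2/3·y + 112/15 = 0 ∩ |CD|² = 122/225]
   → C = (-48/5, -32/5)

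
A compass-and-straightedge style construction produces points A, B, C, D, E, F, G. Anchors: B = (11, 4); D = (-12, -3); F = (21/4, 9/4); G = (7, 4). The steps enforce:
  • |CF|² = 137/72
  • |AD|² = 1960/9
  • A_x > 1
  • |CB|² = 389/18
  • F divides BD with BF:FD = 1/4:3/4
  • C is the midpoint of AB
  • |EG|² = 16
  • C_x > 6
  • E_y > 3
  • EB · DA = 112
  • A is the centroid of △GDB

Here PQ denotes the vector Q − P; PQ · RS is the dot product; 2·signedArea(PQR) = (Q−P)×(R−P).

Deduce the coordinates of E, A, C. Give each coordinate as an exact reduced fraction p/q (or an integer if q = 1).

1. A_x = 2  [A is the centroid of △GDB]
2. A_y = 5/3  [A is the centroid of △GDB]
   → A = (2, 5/3)
3. C_x = 13/2  [C is the midpoint of AB]
4. C_y = 17/6  [C is the midpoint of AB]
   → C = (13/2, 17/6)
5. E_x = 3  [line -14·x + -14/3·y + 182/3 = 0 ∩ |EG|² = 16]
6. E_y = 4  [line -14·x + -14/3·y + 182/3 = 0 ∩ |EG|² = 16]
   → E = (3, 4)

A = (2, 5/3)
C = (13/2, 17/6)
E = (3, 4)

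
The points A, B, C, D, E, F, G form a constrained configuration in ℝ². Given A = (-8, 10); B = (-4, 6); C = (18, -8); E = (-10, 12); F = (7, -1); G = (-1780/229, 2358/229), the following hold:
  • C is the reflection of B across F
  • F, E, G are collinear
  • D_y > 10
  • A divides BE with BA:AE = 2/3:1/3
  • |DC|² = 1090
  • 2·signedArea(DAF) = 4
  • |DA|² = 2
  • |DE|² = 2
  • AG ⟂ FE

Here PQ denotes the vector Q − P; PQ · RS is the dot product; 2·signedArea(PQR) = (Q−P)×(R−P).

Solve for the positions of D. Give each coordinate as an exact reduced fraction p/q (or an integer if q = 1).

D = (-9, 11)

1. D_x = -9  [line 11·x + 15·y + -66 = 0 ∩ |DA|² = 2]
2. D_y = 11  [line 11·x + 15·y + -66 = 0 ∩ |DA|² = 2]
   → D = (-9, 11)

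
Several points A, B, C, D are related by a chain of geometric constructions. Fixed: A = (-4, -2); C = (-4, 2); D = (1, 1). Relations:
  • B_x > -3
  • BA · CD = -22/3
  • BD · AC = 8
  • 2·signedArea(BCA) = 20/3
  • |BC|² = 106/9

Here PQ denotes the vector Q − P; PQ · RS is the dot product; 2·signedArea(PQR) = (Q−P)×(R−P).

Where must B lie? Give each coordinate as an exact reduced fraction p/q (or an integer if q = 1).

B = (-7/3, -1)

1. B_x = -7/3  [2·signedArea(BCA) = 20/3 ∩ BD · AC = 8]
2. B_y = -1  [2·signedArea(BCA) = 20/3 ∩ BD · AC = 8]
   → B = (-7/3, -1)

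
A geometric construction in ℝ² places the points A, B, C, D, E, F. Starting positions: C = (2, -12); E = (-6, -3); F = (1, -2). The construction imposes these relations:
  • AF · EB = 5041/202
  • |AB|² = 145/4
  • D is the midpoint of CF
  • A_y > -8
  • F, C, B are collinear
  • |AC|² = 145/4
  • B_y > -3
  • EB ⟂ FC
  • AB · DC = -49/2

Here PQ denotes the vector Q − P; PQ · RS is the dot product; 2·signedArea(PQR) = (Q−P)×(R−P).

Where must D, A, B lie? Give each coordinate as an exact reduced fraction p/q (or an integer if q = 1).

1. D_x = 3/2  [D is the midpoint of CF]
2. D_y = -7  [D is the midpoint of CF]
   → D = (3/2, -7)
3. B_x = 104/101  [F, C, B are collinear ∩ EB ⟂ FC]
4. B_y = -232/101  [F, C, B are collinear ∩ EB ⟂ FC]
   → B = (104/101, -232/101)
5. A_x = -2  [AB · DC = -49/2 ∩ AF · EB = 5041/202]
6. A_y = -15/2  [AB · DC = -49/2 ∩ AF · EB = 5041/202]
   → A = (-2, -15/2)

A = (-2, -15/2)
B = (104/101, -232/101)
D = (3/2, -7)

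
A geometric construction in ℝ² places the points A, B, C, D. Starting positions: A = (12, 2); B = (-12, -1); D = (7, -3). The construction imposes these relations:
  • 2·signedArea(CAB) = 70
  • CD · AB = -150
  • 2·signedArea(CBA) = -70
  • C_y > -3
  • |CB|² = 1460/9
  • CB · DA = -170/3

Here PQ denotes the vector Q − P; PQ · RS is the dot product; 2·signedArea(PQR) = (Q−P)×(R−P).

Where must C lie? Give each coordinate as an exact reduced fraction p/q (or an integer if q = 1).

1. C_x = 2/3  [2·signedArea(CBA) = -70 ∩ CB · DA = -170/3]
2. C_y = -7/3  [2·signedArea(CBA) = -70 ∩ CB · DA = -170/3]
   → C = (2/3, -7/3)

C = (2/3, -7/3)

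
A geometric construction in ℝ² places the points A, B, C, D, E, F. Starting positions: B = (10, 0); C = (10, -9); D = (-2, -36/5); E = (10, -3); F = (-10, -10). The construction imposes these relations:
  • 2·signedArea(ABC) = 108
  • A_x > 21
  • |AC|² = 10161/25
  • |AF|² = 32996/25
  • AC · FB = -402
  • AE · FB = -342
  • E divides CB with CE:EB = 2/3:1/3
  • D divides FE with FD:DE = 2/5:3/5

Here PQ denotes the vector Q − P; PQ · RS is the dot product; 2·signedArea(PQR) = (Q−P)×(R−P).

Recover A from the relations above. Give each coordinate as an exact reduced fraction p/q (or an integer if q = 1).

1. A_x = 22  [2·signedArea(ABC) = 108 ∩ AC · FB = -402]
2. A_y = 36/5  [2·signedArea(ABC) = 108 ∩ AC · FB = -402]
   → A = (22, 36/5)

A = (22, 36/5)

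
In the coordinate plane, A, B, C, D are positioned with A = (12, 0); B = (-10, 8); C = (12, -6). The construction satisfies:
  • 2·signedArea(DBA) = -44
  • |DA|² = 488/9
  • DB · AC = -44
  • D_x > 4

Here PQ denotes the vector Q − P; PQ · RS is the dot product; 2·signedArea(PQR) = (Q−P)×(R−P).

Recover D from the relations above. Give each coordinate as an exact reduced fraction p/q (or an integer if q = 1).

D = (14/3, 2/3)

1. D_x = 14/3  [2·signedArea(DBA) = -44 ∩ DB · AC = -44]
2. D_y = 2/3  [2·signedArea(DBA) = -44 ∩ DB · AC = -44]
   → D = (14/3, 2/3)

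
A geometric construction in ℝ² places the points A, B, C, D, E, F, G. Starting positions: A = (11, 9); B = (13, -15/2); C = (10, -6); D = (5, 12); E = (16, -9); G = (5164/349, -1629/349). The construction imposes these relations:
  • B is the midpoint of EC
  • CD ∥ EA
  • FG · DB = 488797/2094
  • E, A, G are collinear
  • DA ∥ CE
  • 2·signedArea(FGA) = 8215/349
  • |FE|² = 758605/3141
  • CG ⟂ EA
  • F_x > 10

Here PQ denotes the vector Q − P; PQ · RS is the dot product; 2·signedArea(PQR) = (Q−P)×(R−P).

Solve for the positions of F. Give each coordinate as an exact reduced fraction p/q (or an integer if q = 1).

F = (10748/1047, 1900/349)

1. F_x = 10748/1047  [2·signedArea(FGA) = 8215/349 ∩ FG · DB = 488797/2094]
2. F_y = 1900/349  [2·signedArea(FGA) = 8215/349 ∩ FG · DB = 488797/2094]
   → F = (10748/1047, 1900/349)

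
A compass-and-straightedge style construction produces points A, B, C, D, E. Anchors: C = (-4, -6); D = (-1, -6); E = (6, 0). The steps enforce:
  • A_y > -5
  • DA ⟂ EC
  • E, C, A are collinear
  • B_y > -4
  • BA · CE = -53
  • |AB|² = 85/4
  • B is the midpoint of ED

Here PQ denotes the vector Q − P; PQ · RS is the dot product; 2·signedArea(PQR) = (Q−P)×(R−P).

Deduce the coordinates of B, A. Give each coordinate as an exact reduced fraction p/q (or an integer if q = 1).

1. B_x = 5/2  [B is the midpoint of ED]
2. B_y = -3  [B is the midpoint of ED]
   → B = (5/2, -3)
3. A_x = -61/34  [E, C, A are collinear ∩ DA ⟂ EC]
4. A_y = -159/34  [E, C, A are collinear ∩ DA ⟂ EC]
   → A = (-61/34, -159/34)

A = (-61/34, -159/34)
B = (5/2, -3)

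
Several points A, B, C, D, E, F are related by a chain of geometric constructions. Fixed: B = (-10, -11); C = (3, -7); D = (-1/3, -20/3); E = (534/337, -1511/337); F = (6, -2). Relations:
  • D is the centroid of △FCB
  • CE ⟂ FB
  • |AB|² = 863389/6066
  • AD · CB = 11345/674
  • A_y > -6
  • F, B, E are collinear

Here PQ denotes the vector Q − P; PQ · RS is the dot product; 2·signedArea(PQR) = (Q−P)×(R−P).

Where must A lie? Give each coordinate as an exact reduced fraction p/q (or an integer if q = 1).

1. A_x = 1265/2022  [line 13·x + 4·y + 9549/674 = 0 ∩ |AB|² = 863389/6066]
2. A_y = -11273/2022  [line 13·x + 4·y + 9549/674 = 0 ∩ |AB|² = 863389/6066]
   → A = (1265/2022, -11273/2022)

A = (1265/2022, -11273/2022)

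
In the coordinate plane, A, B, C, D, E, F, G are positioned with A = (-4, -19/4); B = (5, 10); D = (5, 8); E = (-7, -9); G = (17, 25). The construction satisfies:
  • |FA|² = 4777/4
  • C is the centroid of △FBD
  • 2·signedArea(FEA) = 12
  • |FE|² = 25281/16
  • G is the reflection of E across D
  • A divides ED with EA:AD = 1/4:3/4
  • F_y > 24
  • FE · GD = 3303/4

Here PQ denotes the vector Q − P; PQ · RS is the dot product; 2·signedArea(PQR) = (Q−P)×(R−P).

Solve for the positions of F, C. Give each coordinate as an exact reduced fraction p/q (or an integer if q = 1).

C = (8, 57/4)
F = (14, 99/4)

1. F_x = 14  [FE · GD = 3303/4 ∩ 2·signedArea(FEA) = 12]
2. F_y = 99/4  [FE · GD = 3303/4 ∩ 2·signedArea(FEA) = 12]
   → F = (14, 99/4)
3. C_x = 8  [C is the centroid of △FBD]
4. C_y = 57/4  [C is the centroid of △FBD]
   → C = (8, 57/4)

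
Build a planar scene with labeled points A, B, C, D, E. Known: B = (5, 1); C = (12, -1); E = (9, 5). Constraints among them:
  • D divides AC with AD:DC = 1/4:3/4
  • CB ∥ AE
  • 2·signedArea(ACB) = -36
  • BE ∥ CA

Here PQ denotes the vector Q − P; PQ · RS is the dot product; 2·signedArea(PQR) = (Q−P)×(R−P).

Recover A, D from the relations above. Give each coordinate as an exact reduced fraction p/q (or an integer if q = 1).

1. A_x = 16  [CB ∥ AE ∩ BE ∥ CA]
2. A_y = 3  [CB ∥ AE ∩ BE ∥ CA]
   → A = (16, 3)
3. D_x = 15  [D divides AC with AD:DC = 1/4:3/4]
4. D_y = 2  [D divides AC with AD:DC = 1/4:3/4]
   → D = (15, 2)

A = (16, 3)
D = (15, 2)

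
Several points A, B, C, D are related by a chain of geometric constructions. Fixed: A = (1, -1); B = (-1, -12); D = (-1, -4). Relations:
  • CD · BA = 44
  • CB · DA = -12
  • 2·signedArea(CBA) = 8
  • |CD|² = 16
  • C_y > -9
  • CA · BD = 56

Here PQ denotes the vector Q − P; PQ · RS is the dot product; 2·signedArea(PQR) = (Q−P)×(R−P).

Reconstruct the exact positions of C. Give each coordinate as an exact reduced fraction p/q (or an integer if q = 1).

1. C_x = -1  [2·signedArea(CBA) = 8 ∩ CA · BD = 56]
2. C_y = -8  [2·signedArea(CBA) = 8 ∩ CA · BD = 56]
   → C = (-1, -8)

C = (-1, -8)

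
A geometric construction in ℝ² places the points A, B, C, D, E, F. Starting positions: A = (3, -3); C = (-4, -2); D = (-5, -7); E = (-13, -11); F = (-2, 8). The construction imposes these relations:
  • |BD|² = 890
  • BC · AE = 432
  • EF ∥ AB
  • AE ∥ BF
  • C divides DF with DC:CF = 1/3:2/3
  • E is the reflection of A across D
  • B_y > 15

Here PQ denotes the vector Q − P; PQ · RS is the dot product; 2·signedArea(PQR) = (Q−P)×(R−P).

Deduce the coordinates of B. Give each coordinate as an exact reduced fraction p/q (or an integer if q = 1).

B = (14, 16)

1. B_x = 14  [AE ∥ BF ∩ EF ∥ AB]
2. B_y = 16  [AE ∥ BF ∩ EF ∥ AB]
   → B = (14, 16)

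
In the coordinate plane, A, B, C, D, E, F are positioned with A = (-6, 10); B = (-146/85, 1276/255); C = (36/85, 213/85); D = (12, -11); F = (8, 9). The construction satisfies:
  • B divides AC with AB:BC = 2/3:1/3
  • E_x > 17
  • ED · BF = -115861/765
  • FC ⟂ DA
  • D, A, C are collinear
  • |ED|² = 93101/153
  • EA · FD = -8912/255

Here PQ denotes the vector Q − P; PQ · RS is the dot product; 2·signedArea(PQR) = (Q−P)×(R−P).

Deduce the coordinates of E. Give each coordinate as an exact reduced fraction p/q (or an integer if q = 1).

1. E_x = 1506/85  [ED · BF = -115861/765 ∩ EA · FD = -8912/255]
2. E_y = 3314/255  [ED · BF = -115861/765 ∩ EA · FD = -8912/255]
   → E = (1506/85, 3314/255)

E = (1506/85, 3314/255)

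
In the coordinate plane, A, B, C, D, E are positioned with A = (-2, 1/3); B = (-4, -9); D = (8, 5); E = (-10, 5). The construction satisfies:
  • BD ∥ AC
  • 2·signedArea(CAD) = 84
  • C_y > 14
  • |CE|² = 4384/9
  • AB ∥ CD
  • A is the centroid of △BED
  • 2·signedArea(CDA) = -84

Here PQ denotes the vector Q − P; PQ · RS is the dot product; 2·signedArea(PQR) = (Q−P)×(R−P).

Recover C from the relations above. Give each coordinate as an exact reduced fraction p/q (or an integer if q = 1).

1. C_x = 10  [AB ∥ CD ∩ BD ∥ AC]
2. C_y = 43/3  [AB ∥ CD ∩ BD ∥ AC]
   → C = (10, 43/3)

C = (10, 43/3)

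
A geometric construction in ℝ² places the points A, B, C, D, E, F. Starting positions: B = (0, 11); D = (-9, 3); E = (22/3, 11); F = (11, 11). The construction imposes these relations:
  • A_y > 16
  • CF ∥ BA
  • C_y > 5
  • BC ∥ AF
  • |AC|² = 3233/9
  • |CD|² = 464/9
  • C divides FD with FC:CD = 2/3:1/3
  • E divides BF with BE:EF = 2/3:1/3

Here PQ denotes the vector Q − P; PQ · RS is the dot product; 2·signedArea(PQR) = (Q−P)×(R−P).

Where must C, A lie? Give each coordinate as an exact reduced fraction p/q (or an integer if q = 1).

A = (40/3, 49/3)
C = (-7/3, 17/3)

1. C_x = -7/3  [C divides FD with FC:CD = 2/3:1/3]
2. C_y = 17/3  [C divides FD with FC:CD = 2/3:1/3]
   → C = (-7/3, 17/3)
3. A_x = 40/3  [BC ∥ AF ∩ CF ∥ BA]
4. A_y = 49/3  [BC ∥ AF ∩ CF ∥ BA]
   → A = (40/3, 49/3)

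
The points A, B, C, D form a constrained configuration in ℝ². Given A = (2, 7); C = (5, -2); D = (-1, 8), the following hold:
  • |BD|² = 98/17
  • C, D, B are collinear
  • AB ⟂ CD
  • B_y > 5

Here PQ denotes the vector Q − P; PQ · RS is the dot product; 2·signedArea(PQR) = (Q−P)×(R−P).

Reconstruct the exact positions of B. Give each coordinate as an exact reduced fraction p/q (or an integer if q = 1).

1. B_x = 4/17  [C, D, B are collinear ∩ AB ⟂ CD]
2. B_y = 101/17  [C, D, B are collinear ∩ AB ⟂ CD]
   → B = (4/17, 101/17)

B = (4/17, 101/17)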